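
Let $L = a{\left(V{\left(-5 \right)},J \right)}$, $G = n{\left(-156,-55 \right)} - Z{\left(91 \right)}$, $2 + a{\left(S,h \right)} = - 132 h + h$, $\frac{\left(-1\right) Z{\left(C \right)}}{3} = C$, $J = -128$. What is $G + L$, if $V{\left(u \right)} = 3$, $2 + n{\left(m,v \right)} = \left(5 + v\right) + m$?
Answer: $16831$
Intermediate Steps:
$n{\left(m,v \right)} = 3 + m + v$ ($n{\left(m,v \right)} = -2 + \left(\left(5 + v\right) + m\right) = -2 + \left(5 + m + v\right) = 3 + m + v$)
$Z{\left(C \right)} = - 3 C$
$a{\left(S,h \right)} = -2 - 131 h$ ($a{\left(S,h \right)} = -2 + \left(- 132 h + h\right) = -2 - 131 h$)
$G = 65$ ($G = \left(3 - 156 - 55\right) - \left(-3\right) 91 = -208 - -273 = -208 + 273 = 65$)
$L = 16766$ ($L = -2 - -16768 = -2 + 16768 = 16766$)
$G + L = 65 + 16766 = 16831$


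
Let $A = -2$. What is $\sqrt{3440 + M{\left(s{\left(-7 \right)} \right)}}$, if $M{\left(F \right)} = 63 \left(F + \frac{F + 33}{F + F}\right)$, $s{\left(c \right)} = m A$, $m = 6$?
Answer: $\frac{\sqrt{42062}}{4} \approx 51.273$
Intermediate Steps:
$s{\left(c \right)} = -12$ ($s{\left(c \right)} = 6 \left(-2\right) = -12$)
$M{\left(F \right)} = 63 F + \frac{63 \left(33 + F\right)}{2 F}$ ($M{\left(F \right)} = 63 \left(F + \frac{33 + F}{2 F}\right) = 63 F + \frac{63 \left(33 + F\right)}{2 F}$)
$\sqrt{3440 + M{\left(s{\left(-7 \right)} \right)}} = \sqrt{3440 + \left(\frac{63}{2} + 63 \left(-12\right) + \frac{2079}{2 \left(-12\right)}\right)} = \sqrt{3440 + \left(\frac{63}{2} - 756 + \frac{2079}{2} \left(- \frac{1}{12}\right)\right)} = \sqrt{3440 - \frac{6489}{8}} = \sqrt{\frac{21031}{8}} = \frac{\sqrt{42062}}{4}$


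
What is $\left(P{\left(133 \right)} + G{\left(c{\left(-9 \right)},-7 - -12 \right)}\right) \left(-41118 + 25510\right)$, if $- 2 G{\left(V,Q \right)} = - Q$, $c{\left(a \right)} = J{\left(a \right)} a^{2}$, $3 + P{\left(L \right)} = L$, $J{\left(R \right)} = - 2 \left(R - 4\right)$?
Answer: $-2068060$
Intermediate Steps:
$J{\left(R \right)} = 8 - 2 R$ ($J{\left(R \right)} = - 2 \left(-4 + R\right) = 8 - 2 R$)
$P{\left(L \right)} = -3 + L$
$c{\left(a \right)} = a^{2} \left(8 - 2 a\right)$ ($c{\left(a \right)} = \left(8 - 2 a\right) a^{2} = a^{2} \left(8 - 2 a\right)$)
$G{\left(V,Q \right)} = \frac{Q}{2}$ ($G{\left(V,Q \right)} = - \frac{\left(-1\right) Q}{2} = \frac{Q}{2}$)
$\left(P{\left(133 \right)} + G{\left(c{\left(-9 \right)},-7 - -12 \right)}\right) \left(-41118 + 25510\right) = \left(\left(-3 + 133\right) + \frac{-7 - -12}{2}\right) \left(-41118 + 25510\right) = \left(130 + \frac{-7 + 12}{2}\right) \left(-15608\right) = \left(130 + \frac{1}{2} \cdot 5\right) \left(-15608\right) = \left(130 + \frac{5}{2}\right) \left(-15608\right) = \frac{265}{2} \left(-15608\right) = -2068060$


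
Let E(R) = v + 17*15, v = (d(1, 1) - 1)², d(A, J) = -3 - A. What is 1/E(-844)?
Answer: 1/280 ≈ 0.0035714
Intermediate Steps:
v = 25 (v = ((-3 - 1*1) - 1)² = ((-3 - 1) - 1)² = (-4 - 1)² = (-5)² = 25)
E(R) = 280 (E(R) = 25 + 17*15 = 25 + 255 = 280)
1/E(-844) = 1/280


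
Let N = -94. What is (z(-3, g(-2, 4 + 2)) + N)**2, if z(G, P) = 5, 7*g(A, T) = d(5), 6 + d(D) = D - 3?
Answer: 7921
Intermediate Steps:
d(D) = -9 + D (d(D) = -6 + (D - 3) = -6 + (-3 + D) = -9 + D)
g(A, T) = -4/7 (g(A, T) = (-9 + 5)/7 = (1/7)*(-4) = -4/7)
(z(-3, g(-2, 4 + 2)) + N)**2 = (5 - 94)**2 = (-89)**2 = 7921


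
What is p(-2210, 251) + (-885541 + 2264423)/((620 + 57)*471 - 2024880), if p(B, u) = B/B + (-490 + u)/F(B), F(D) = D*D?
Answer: 1597332779993/8332338093300 ≈ 0.19170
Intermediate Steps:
F(D) = D²
p(B, u) = 1 + (-490 + u)/B² (p(B, u) = B/B + (-490 + u)/(B²) = 1 + (-490 + u)/B²)
p(-2210, 251) + (-885541 + 2264423)/((620 + 57)*471 - 2024880) = (-490 + 251 + (-2210)²)/(-2210)² + (-885541 + 2264423)/((620 + 57)*471 - 2024880) = (-490 + 251 + 4884100)/4884100 + 1378882/(677*471 - 2024880) = (1/4884100)*4883861 + 1378882/(318867 - 2024880) = 4883861/4884100 + 1378882/(-1706013) = 4883861/4884100 + 1378882*(-1/1706013) = 4883861/4884100 - 1378882/1706013 = 1597332779993/8332338093300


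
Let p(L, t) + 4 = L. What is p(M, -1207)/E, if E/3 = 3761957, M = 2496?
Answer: 2492/11285871 ≈ 0.00022081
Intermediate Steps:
p(L, t) = -4 + L
E = 11285871 (E = 3*3761957 = 11285871)
p(M, -1207)/E = (-4 + 2496)/11285871 = 2492*(1/11285871) = 2492/11285871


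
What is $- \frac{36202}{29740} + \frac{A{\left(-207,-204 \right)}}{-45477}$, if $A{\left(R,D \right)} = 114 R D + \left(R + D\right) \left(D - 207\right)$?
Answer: $- \frac{8324343943}{75138110} \approx -110.79$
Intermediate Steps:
$A{\left(R,D \right)} = \left(-207 + D\right) \left(D + R\right) + 114 D R$ ($A{\left(R,D \right)} = 114 D R + \left(D + R\right) \left(-207 + D\right) = 114 D R + \left(-207 + D\right) \left(D + R\right) = \left(-207 + D\right) \left(D + R\right) + 114 D R$)
$- \frac{36202}{29740} + \frac{A{\left(-207,-204 \right)}}{-45477} = - \frac{36202}{29740} + \frac{\left(-204\right)^{2} - -42228 - -42849 + 115 \left(-204\right) \left(-207\right)}{-45477} = \left(-36202\right) \frac{1}{29740} + \left(41616 + 42228 + 42849 + 4856220\right) \left(- \frac{1}{45477}\right) = - \frac{18101}{14870} + 4982913 \left(- \frac{1}{45477}\right) = - \frac{18101}{14870} - \frac{553657}{5053} = - \frac{8324343943}{75138110}$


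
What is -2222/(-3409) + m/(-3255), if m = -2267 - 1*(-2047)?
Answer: 32582/45291 ≈ 0.71939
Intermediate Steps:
m = -220 (m = -2267 + 2047 = -220)
-2222/(-3409) + m/(-3255) = -2222/(-3409) - 220/(-3255) = -2222*(-1/3409) - 220*(-1/3255) = 2222/3409 + 44/651 = 32582/45291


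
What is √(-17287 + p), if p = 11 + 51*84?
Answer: 8*I*√203 ≈ 113.98*I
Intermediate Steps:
p = 4295 (p = 11 + 4284 = 4295)
√(-17287 + p) = √(-17287 + 4295) = √(-12992) = 8*I*√203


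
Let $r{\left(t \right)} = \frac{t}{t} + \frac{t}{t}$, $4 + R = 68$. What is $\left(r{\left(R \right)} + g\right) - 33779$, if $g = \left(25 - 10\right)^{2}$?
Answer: $-33552$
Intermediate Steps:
$R = 64$ ($R = -4 + 68 = 64$)
$r{\left(t \right)} = 2$ ($r{\left(t \right)} = 1 + 1 = 2$)
$g = 225$ ($g = 15^{2} = 225$)
$\left(r{\left(R \right)} + g\right) - 33779 = \left(2 + 225\right) - 33779 = 227 - 33779 = -33552$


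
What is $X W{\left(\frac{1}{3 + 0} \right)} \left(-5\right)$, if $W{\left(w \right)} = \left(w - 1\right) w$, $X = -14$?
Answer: $- \frac{140}{9} \approx -15.556$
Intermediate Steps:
$W{\left(w \right)} = w \left(-1 + w\right)$ ($W{\left(w \right)} = \left(-1 + w\right) w = w \left(-1 + w\right)$)
$X W{\left(\frac{1}{3 + 0} \right)} \left(-5\right) = - 14 \frac{-1 + \frac{1}{3 + 0}}{3 + 0} \left(-5\right) = - 14 \frac{-1 + \frac{1}{3}}{3} \left(-5\right) = - 14 \cdot \frac{1}{3} \left(- \frac{2}{3}\right) \left(-5\right) = \left(-14\right) \left(- \frac{2}{9}\right) \left(-5\right) = \frac{28}{9} \left(-5\right) = - \frac{140}{9}$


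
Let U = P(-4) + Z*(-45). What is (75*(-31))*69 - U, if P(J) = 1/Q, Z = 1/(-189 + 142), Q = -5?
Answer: -37700053/235 ≈ -1.6043e+5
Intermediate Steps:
Z = -1/47 (Z = 1/(-47) = -1/47 ≈ -0.021277)
P(J) = -⅕ (P(J) = 1/(-5) = -⅕)
U = 178/235 (U = -⅕ - 1/47*(-45) = -⅕ + 45/47 = 178/235 ≈ 0.75745)
(75*(-31))*69 - U = (75*(-31))*69 - 1*178/235 = -2325*69 - 178/235 = -160425 - 178/235 = -37700053/235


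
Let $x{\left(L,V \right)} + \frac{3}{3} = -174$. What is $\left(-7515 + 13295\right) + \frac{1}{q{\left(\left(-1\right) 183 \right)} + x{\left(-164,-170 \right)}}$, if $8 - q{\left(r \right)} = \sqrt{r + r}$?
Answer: $\frac{163313733}{28255} + \frac{i \sqrt{366}}{28255} \approx 5780.0 + 0.00067709 i$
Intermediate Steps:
$x{\left(L,V \right)} = -175$ ($x{\left(L,V \right)} = -1 - 174 = -175$)
$q{\left(r \right)} = 8 - \sqrt{2} \sqrt{r}$ ($q{\left(r \right)} = 8 - \sqrt{r + r} = 8 - \sqrt{2 r} = 8 - \sqrt{2} \sqrt{r}$)
$\left(-7515 + 13295\right) + \frac{1}{q{\left(\left(-1\right) 183 \right)} + x{\left(-164,-170 \right)}} = \left(-7515 + 13295\right) + \frac{1}{\left(8 - \sqrt{2} \sqrt{\left(-1\right) 183}\right) - 175} = 5780 + \frac{1}{\left(8 - \sqrt{2} \sqrt{-183}\right) - 175} = 5780 + \frac{1}{\left(8 - \sqrt{2} i \sqrt{183}\right) - 175} = 5780 + \frac{1}{\left(8 - i \sqrt{366}\right) - 175} = 5780 + \frac{1}{-167 - i \sqrt{366}}$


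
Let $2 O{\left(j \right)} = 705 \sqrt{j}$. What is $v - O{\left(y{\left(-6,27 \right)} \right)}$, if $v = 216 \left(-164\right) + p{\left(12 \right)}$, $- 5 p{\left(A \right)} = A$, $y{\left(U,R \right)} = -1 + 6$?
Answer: $- \frac{177132}{5} - \frac{705 \sqrt{5}}{2} \approx -36215.0$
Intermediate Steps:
$y{\left(U,R \right)} = 5$
$p{\left(A \right)} = - \frac{A}{5}$
$O{\left(j \right)} = \frac{705 \sqrt{j}}{2}$
$v = - \frac{177132}{5}$ ($v = 216 \left(-164\right) - \frac{12}{5} = -35424 - \frac{12}{5} = - \frac{177132}{5} \approx -35426.0$)
$v - O{\left(y{\left(-6,27 \right)} \right)} = - \frac{177132}{5} - \frac{705 \sqrt{5}}{2}$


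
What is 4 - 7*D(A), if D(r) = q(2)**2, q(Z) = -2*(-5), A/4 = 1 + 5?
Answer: -696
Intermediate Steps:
A = 24 (A = 4*(1 + 5) = 4*6 = 24)
q(Z) = 10
D(r) = 100 (D(r) = 10**2 = 100)
4 - 7*D(A) = 4 - 7*100 = 4 - 700 = -696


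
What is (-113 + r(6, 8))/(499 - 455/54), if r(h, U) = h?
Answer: -5778/26491 ≈ -0.21811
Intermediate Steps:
(-113 + r(6, 8))/(499 - 455/54) = (-113 + 6)/(499 - 455/54) = -107/(499 - 455*1/54) = -107/(499 - 455/54) = -107/26491/54 = -107*54/26491 = -5778/26491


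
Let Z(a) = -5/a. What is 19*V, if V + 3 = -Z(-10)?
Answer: -133/2 ≈ -66.500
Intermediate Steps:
V = -7/2 (V = -3 - (-5)/(-10) = -3 - (-5)*(-1)/10 = -3 - 1*1/2 = -3 - 1/2 = -7/2 ≈ -3.5000)
19*V = 19*(-7/2) = -133/2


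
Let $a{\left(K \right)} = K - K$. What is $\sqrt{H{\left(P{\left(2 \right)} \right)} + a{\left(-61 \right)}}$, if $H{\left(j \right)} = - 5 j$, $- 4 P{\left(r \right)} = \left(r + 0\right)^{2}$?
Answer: $\sqrt{5} \approx 2.2361$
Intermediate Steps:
$P{\left(r \right)} = - \frac{r^{2}}{4}$ ($P{\left(r \right)} = - \frac{\left(r + 0\right)^{2}}{4} = - \frac{r^{2}}{4}$)
$a{\left(K \right)} = 0$
$\sqrt{H{\left(P{\left(2 \right)} \right)} + a{\left(-61 \right)}} = \sqrt{- 5 \left(- \frac{2^{2}}{4}\right) + 0} = \sqrt{- 5 \left(\left(- \frac{1}{4}\right) 4\right) + 0} = \sqrt{\left(-5\right) \left(-1\right) + 0} = \sqrt{5 + 0} = \sqrt{5}$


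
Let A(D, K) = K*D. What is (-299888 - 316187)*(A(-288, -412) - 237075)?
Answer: 72954985425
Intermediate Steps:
A(D, K) = D*K
(-299888 - 316187)*(A(-288, -412) - 237075) = (-299888 - 316187)*(-288*(-412) - 237075) = -616075*(118656 - 237075) = -616075*(-118419) = 72954985425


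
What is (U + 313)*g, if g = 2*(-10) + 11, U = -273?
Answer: -360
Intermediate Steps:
g = -9 (g = -20 + 11 = -9)
(U + 313)*g = (-273 + 313)*(-9) = 40*(-9) = -360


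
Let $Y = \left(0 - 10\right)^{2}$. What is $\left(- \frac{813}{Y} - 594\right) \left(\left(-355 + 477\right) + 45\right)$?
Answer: $- \frac{10055571}{100} \approx -1.0056 \cdot 10^{5}$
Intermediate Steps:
$Y = 100$ ($Y = \left(-10\right)^{2} = 100$)
$\left(- \frac{813}{Y} - 594\right) \left(\left(-355 + 477\right) + 45\right) = \left(- \frac{813}{100} - 594\right) \left(\left(-355 + 477\right) + 45\right) = \left(\left(-813\right) \frac{1}{100} - 594\right) \left(122 + 45\right) = \left(- \frac{813}{100} - 594\right) 167 = \left(- \frac{60213}{100}\right) 167 = - \frac{10055571}{100}$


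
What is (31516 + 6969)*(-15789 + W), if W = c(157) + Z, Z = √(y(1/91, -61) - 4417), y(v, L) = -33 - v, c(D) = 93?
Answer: -604060560 + 38485*I*√36850541/91 ≈ -6.0406e+8 + 2.5673e+6*I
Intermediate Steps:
Z = I*√36850541/91 (Z = √((-33 - 1/91) - 4417) = √(-3004/91 - 4417) = √(-404951/91) = I*√36850541/91 ≈ 66.708*I)
W = 93 + I*√36850541/91 ≈ 93.0 + 66.708*I
(31516 + 6969)*(-15789 + W) = (31516 + 6969)*(-15789 + (93 + I*√36850541/91)) = 38485*(-15696 + I*√36850541/91) = -604060560 + 38485*I*√36850541/91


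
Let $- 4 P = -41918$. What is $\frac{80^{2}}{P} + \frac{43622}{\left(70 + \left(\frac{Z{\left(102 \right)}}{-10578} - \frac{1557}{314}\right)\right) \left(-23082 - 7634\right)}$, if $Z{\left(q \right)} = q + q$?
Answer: $\frac{3411467581365141}{5793196824118753} \approx 0.58887$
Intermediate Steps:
$Z{\left(q \right)} = 2 q$
$P = \frac{20959}{2}$ ($P = \left(- \frac{1}{4}\right) \left(-41918\right) = \frac{20959}{2} \approx 10480.0$)
$\frac{80^{2}}{P} + \frac{43622}{\left(70 + \left(\frac{Z{\left(102 \right)}}{-10578} - \frac{1557}{314}\right)\right) \left(-23082 - 7634\right)} = \frac{80^{2}}{\frac{20959}{2}} + \frac{43622}{\left(70 - \left(\frac{1557}{314} - \frac{2 \cdot 102}{-10578}\right)\right) \left(-23082 - 7634\right)} = 6400 \cdot \frac{2}{20959} + \frac{43622}{\left(70 + \left(204 \left(- \frac{1}{10578}\right) - \frac{1557}{314}\right)\right) \left(-30716\right)} = \frac{12800}{20959} + \frac{43622}{\left(70 - \frac{2755667}{553582}\right) \left(-30716\right)} = \frac{12800}{20959} + \frac{43622}{\frac{35995073}{553582} \left(-30716\right)} = \frac{12800}{20959} + \frac{43622}{- \frac{552812331134}{276791}} = \frac{12800}{20959} + 43622 \left(- \frac{276791}{552812331134}\right) = \frac{12800}{20959} - \frac{6037088501}{276406165567} = \frac{3411467581365141}{5793196824118753}$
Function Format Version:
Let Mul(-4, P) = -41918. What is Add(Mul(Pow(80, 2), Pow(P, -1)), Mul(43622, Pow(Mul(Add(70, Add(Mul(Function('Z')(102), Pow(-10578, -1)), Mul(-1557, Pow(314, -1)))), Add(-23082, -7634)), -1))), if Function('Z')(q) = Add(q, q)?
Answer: Rational(3411467581365141, 5793196824118753) ≈ 0.58887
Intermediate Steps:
Function('Z')(q) = Mul(2, q)
P = Rational(20959, 2) (P = Mul(Rational(-1, 4), -41918) = Rational(20959, 2) ≈ 10480.)
Add(Mul(Pow(80, 2), Pow(P, -1)), Mul(43622, Pow(Mul(Add(70, Add(Mul(Function('Z')(102), Pow(-10578, -1)), Mul(-1557, Pow(314, -1)))), Add(-23082, -7634)), -1))) = Add(Mul(Pow(80, 2), Pow(Rational(20959, 2), -1)), Mul(43622, Pow(Mul(Add(70, Add(Mul(Mul(2, 102), Pow(-10578, -1)), Mul(-1557, Pow(314, -1)))), Add(-23082, -7634)), -1))) = Add(Mul(6400, Rational(2, 20959)), Mul(43622, Pow(Mul(Add(70, Add(Mul(204, Rational(-1, 10578)), Mul(-1557, Rational(1, 314)))), -30716), -1))) = Add(Rational(12800, 20959), Mul(43622, Pow(Mul(Add(70, Add(Rational(-34, 1763), Rational(-1557, 314))), -30716), -1))) = Add(Rational(12800, 20959), Mul(43622, Pow(Mul(Add(70, Rational(-2755667, 553582)), -30716), -1))) = Add(Rational(12800, 20959), Mul(43622, Pow(Mul(Rational(35995073, 553582), -30716), -1))) = Add(Rational(12800, 20959), Mul(43622, Pow(Rational(-552812331134, 276791), -1))) = Add(Rational(12800, 20959), Mul(43622, Rational(-276791, 552812331134))) = Add(Rational(12800, 20959), Rational(-6037088501, 276406165567)) = Rational(3411467581365141, 5793196824118753)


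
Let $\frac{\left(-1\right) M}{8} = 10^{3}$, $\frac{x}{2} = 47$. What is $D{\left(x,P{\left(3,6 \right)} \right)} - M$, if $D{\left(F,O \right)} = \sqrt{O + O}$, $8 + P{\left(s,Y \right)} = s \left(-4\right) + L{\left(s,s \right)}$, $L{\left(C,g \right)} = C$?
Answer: $8000 + i \sqrt{34} \approx 8000.0 + 5.831 i$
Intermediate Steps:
$x = 94$ ($x = 2 \cdot 47 = 94$)
$M = -8000$ ($M = - 8 \cdot 10^{3} = \left(-8\right) 1000 = -8000$)
$P{\left(s,Y \right)} = -8 - 3 s$ ($P{\left(s,Y \right)} = -8 + \left(s \left(-4\right) + s\right) = -8 + \left(- 4 s + s\right) = -8 - 3 s$)
$D{\left(F,O \right)} = \sqrt{2} \sqrt{O}$ ($D{\left(F,O \right)} = \sqrt{2 O} = \sqrt{2} \sqrt{O}$)
$D{\left(x,P{\left(3,6 \right)} \right)} - M = \sqrt{2} \sqrt{-8 - 9} - -8000 = \sqrt{2} \sqrt{-8 - 9} + 8000 = \sqrt{2} \sqrt{-17} + 8000 = \sqrt{2} i \sqrt{17} + 8000 = i \sqrt{34} + 8000 = 8000 + i \sqrt{34}$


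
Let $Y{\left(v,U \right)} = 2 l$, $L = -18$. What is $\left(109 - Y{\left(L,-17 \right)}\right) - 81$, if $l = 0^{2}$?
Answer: $28$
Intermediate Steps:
$l = 0$
$Y{\left(v,U \right)} = 0$ ($Y{\left(v,U \right)} = 2 \cdot 0 = 0$)
$\left(109 - Y{\left(L,-17 \right)}\right) - 81 = \left(109 - 0\right) - 81 = \left(109 + 0\right) - 81 = 109 - 81 = 28$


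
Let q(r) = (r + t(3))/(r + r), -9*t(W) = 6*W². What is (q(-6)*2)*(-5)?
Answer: -10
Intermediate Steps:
t(W) = -2*W²/3
q(r) = (-6 + r)/(2*r) (q(r) = (r - ⅔*3²)/(r + r) = (r - ⅔*9)/((2*r)) = (r - 6)*(1/(2*r)) = (-6 + r)*(1/(2*r)) = (-6 + r)/(2*r))
(q(-6)*2)*(-5) = (((½)*(-6 - 6)/(-6))*2)*(-5) = (((½)*(-⅙)*(-12))*2)*(-5) = (1*2)*(-5) = 2*(-5) = -10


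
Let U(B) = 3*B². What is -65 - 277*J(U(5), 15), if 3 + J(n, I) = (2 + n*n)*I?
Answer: -23379419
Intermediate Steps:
J(n, I) = -3 + I*(2 + n²) (J(n, I) = -3 + (2 + n*n)*I = -3 + (2 + n²)*I = -3 + I*(2 + n²))
-65 - 277*J(U(5), 15) = -65 - 277*(-3 + 2*15 + 15*(3*5²)²) = -65 - 277*(-3 + 30 + 15*(3*25)²) = -65 - 277*(-3 + 30 + 15*75²) = -65 - 277*(-3 + 30 + 15*5625) = -65 - 277*(-3 + 30 + 84375) = -65 - 277*84402 = -65 - 23379354 = -23379419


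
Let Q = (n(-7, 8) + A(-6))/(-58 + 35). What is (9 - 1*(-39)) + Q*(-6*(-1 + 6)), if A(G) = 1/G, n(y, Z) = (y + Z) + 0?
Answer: 1129/23 ≈ 49.087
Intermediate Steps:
n(y, Z) = Z + y (n(y, Z) = (Z + y) + 0 = Z + y)
Q = -5/138 (Q = ((8 - 7) + 1/(-6))/(-58 + 35) = (1 - ⅙)/(-23) = (⅚)*(-1/23) = -5/138 ≈ -0.036232)
(9 - 1*(-39)) + Q*(-6*(-1 + 6)) = (9 - 1*(-39)) - (-5)*(-1 + 6)/23 = (9 + 39) - (-5)*5/23 = 48 - 5/138*(-30) = 48 + 25/23 = 1129/23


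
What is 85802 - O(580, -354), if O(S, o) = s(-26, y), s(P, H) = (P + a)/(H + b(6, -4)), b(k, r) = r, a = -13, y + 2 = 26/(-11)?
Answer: 7893355/92 ≈ 85797.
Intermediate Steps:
y = -48/11 (y = -2 + 26/(-11) = -2 + 26*(-1/11) = -2 - 26/11 = -48/11 ≈ -4.3636)
s(P, H) = (-13 + P)/(-4 + H) (s(P, H) = (P - 13)/(H - 4) = (-13 + P)/(-4 + H))
O(S, o) = 429/92 (O(S, o) = (-13 - 26)/(-4 - 48/11) = -39/(-92/11) = -11/92*(-39) = 429/92)
85802 - O(580, -354) = 85802 - 1*429/92 = 85802 - 429/92 = 7893355/92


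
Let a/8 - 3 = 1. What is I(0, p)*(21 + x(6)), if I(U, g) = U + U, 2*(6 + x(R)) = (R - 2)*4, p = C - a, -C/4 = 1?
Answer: 0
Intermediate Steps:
C = -4 (C = -4*1 = -4)
a = 32 (a = 24 + 8*1 = 24 + 8 = 32)
p = -36 (p = -4 - 1*32 = -4 - 32 = -36)
x(R) = -10 + 2*R (x(R) = -6 + ((R - 2)*4)/2 = -6 + ((-2 + R)*4)/2 = -6 + (-8 + 4*R)/2 = -6 + (-4 + 2*R) = -10 + 2*R)
I(U, g) = 2*U
I(0, p)*(21 + x(6)) = (2*0)*(21 + (-10 + 2*6)) = 0*(21 + (-10 + 12)) = 0*(21 + 2) = 0*23 = 0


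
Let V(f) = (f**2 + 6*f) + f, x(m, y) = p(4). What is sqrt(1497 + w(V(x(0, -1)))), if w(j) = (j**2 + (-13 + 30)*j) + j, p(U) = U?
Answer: 65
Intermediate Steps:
x(m, y) = 4
V(f) = f**2 + 7*f
w(j) = j**2 + 18*j (w(j) = (j**2 + 17*j) + j = j**2 + 18*j)
sqrt(1497 + w(V(x(0, -1)))) = sqrt(1497 + (4*(7 + 4))*(18 + 4*(7 + 4))) = sqrt(1497 + (4*11)*(18 + 4*11)) = sqrt(1497 + 44*(18 + 44)) = sqrt(1497 + 44*62) = sqrt(1497 + 2728) = sqrt(4225) = 65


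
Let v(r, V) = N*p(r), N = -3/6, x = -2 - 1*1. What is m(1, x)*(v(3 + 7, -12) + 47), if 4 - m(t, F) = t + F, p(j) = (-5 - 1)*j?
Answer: 462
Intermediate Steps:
x = -3 (x = -2 - 1 = -3)
p(j) = -6*j
N = -½ (N = -3*⅙ = -½ ≈ -0.50000)
m(t, F) = 4 - F - t (m(t, F) = 4 - (t + F) = 4 - (F + t) = 4 + (-F - t) = 4 - F - t)
v(r, V) = 3*r (v(r, V) = -(-3)*r = 3*r)
m(1, x)*(v(3 + 7, -12) + 47) = (4 - 1*(-3) - 1*1)*(3*(3 + 7) + 47) = (4 + 3 - 1)*(3*10 + 47) = 6*(30 + 47) = 6*77 = 462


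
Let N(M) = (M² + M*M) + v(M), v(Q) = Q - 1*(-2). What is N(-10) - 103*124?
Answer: -12580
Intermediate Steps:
v(Q) = 2 + Q (v(Q) = Q + 2 = 2 + Q)
N(M) = 2 + M + 2*M² (N(M) = (M² + M*M) + (2 + M) = (M² + M²) + (2 + M) = 2*M² + (2 + M) = 2 + M + 2*M²)
N(-10) - 103*124 = (2 - 10 + 2*(-10)²) - 103*124 = (2 - 10 + 2*100) - 12772 = (2 - 10 + 200) - 12772 = 192 - 12772 = -12580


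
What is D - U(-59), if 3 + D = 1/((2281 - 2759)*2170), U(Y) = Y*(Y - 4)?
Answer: -3858607201/1037260 ≈ -3720.0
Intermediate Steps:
U(Y) = Y*(-4 + Y)
D = -3111781/1037260 (D = -3 + 1/((2281 - 2759)*2170) = -3 + (1/2170)/(-478) = -3 - 1/478*1/2170 = -3 - 1/1037260 = -3111781/1037260 ≈ -3.0000)
D - U(-59) = -3111781/1037260 - (-59)*(-4 - 59) = -3111781/1037260 - (-59)*(-63) = -3111781/1037260 - 1*3717 = -3111781/1037260 - 3717 = -3858607201/1037260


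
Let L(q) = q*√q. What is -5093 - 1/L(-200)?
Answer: -5093 - I*√2/4000 ≈ -5093.0 - 0.00035355*I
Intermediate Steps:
L(q) = q^(3/2)
-5093 - 1/L(-200) = -5093 - 1/((-200)^(3/2)) = -5093 - 1/((-2000*I*√2)) = -5093 - I*√2/4000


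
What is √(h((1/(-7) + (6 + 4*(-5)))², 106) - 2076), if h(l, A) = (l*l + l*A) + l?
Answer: 2*√35615442/49 ≈ 243.59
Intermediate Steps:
h(l, A) = l + l² + A*l (h(l, A) = (l² + A*l) + l = l + l² + A*l)
√(h((1/(-7) + (6 + 4*(-5)))², 106) - 2076) = √((1/(-7) + (6 + 4*(-5)))²*(1 + 106 + (1/(-7) + (6 + 4*(-5)))²) - 2076) = √((-⅐ + (6 - 20))²*(1 + 106 + (-⅐ + (6 - 20))²) - 2076) = √((-⅐ - 14)²*(1 + 106 + (-⅐ - 14)²) - 2076) = √((-99/7)²*(1 + 106 + (-99/7)²) - 2076) = √(9801*(1 + 106 + 9801/49)/49 - 2076) = √((9801/49)*(15044/49) - 2076) = √(147446244/2401 - 2076) = √(142461768/2401) = 2*√35615442/49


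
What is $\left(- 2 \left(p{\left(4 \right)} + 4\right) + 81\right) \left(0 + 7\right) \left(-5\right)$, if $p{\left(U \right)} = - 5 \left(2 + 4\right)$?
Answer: $-4655$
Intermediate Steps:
$p{\left(U \right)} = -30$ ($p{\left(U \right)} = \left(-5\right) 6 = -30$)
$\left(- 2 \left(p{\left(4 \right)} + 4\right) + 81\right) \left(0 + 7\right) \left(-5\right) = \left(- 2 \left(-30 + 4\right) + 81\right) \left(0 + 7\right) \left(-5\right) = \left(\left(-2\right) \left(-26\right) + 81\right) 7 \left(-5\right) = \left(52 + 81\right) \left(-35\right) = 133 \left(-35\right) = -4655$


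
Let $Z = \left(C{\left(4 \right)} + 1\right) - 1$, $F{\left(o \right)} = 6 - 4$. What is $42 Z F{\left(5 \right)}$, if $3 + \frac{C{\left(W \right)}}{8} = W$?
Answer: $672$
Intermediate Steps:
$F{\left(o \right)} = 2$ ($F{\left(o \right)} = 6 - 4 = 2$)
$C{\left(W \right)} = -24 + 8 W$
$Z = 8$ ($Z = \left(\left(-24 + 8 \cdot 4\right) + 1\right) - 1 = \left(\left(-24 + 32\right) + 1\right) - 1 = \left(8 + 1\right) - 1 = 9 - 1 = 8$)
$42 Z F{\left(5 \right)} = 42 \cdot 8 \cdot 2 = 336 \cdot 2 = 672$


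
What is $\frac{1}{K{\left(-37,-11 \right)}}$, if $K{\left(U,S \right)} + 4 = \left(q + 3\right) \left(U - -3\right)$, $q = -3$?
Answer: $- \frac{1}{4} \approx -0.25$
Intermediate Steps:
$K{\left(U,S \right)} = -4$ ($K{\left(U,S \right)} = -4 + \left(-3 + 3\right) \left(U - -3\right) = -4 + 0 \left(U + 3\right) = -4 + 0 \left(3 + U\right) = -4 + 0 = -4$)
$\frac{1}{K{\left(-37,-11 \right)}} = \frac{1}{-4} = - \frac{1}{4}$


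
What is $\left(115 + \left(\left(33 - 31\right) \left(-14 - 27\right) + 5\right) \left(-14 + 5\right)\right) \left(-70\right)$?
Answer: $-56560$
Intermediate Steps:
$\left(115 + \left(\left(33 - 31\right) \left(-14 - 27\right) + 5\right) \left(-14 + 5\right)\right) \left(-70\right) = \left(115 + \left(2 \left(-41\right) + 5\right) \left(-9\right)\right) \left(-70\right) = \left(115 + \left(-82 + 5\right) \left(-9\right)\right) \left(-70\right) = \left(115 - -693\right) \left(-70\right) = \left(115 + 693\right) \left(-70\right) = 808 \left(-70\right) = -56560$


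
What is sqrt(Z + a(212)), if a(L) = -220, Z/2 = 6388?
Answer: 2*sqrt(3139) ≈ 112.05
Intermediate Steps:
Z = 12776 (Z = 2*6388 = 12776)
sqrt(Z + a(212)) = sqrt(12776 - 220) = sqrt(12556) = 2*sqrt(3139)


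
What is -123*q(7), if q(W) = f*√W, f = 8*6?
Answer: -5904*√7 ≈ -15621.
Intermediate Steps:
f = 48
q(W) = 48*√W
-123*q(7) = -5904*√7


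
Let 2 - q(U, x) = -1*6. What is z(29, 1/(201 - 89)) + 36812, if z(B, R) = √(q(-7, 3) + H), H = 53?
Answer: 36812 + √61 ≈ 36820.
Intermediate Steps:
q(U, x) = 8 (q(U, x) = 2 - (-1)*6 = 2 - 1*(-6) = 2 + 6 = 8)
z(B, R) = √61 (z(B, R) = √(8 + 53) = √61)
z(29, 1/(201 - 89)) + 36812 = √61 + 36812 = 36812 + √61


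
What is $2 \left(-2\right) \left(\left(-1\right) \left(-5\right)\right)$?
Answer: $-20$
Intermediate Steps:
$2 \left(-2\right) \left(\left(-1\right) \left(-5\right)\right) = \left(-4\right) 5 = -20$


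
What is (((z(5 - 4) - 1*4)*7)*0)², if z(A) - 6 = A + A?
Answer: 0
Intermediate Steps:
z(A) = 6 + 2*A (z(A) = 6 + (A + A) = 6 + 2*A)
(((z(5 - 4) - 1*4)*7)*0)² = ((((6 + 2*(5 - 4)) - 1*4)*7)*0)² = ((((6 + 2*1) - 4)*7)*0)² = ((((6 + 2) - 4)*7)*0)² = (((8 - 4)*7)*0)² = ((4*7)*0)² = (28*0)² = 0² = 0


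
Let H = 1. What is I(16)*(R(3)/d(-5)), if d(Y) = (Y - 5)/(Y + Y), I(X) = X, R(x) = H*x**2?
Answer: 144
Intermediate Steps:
R(x) = x**2 (R(x) = 1*x**2 = x**2)
d(Y) = (-5 + Y)/(2*Y) (d(Y) = (-5 + Y)/((2*Y)) = (-5 + Y)*(1/(2*Y)) = (-5 + Y)/(2*Y))
I(16)*(R(3)/d(-5)) = 16*(3**2/(((1/2)*(-5 - 5)/(-5)))) = 16*(9/(((1/2)*(-1/5)*(-10)))) = 16*(9/1) = 16*(9*1) = 16*9 = 144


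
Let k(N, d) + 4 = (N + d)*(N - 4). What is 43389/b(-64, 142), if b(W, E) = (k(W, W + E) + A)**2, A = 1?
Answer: 43389/912025 ≈ 0.047574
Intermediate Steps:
k(N, d) = -4 + (-4 + N)*(N + d) (k(N, d) = -4 + (N + d)*(N - 4) = -4 + (N + d)*(-4 + N) = -4 + (-4 + N)*(N + d))
b(W, E) = (-3 + W**2 - 8*W - 4*E + W*(E + W))**2 (b(W, E) = ((-4 + W**2 - 4*W - 4*(W + E) + W*(W + E)) + 1)**2 = ((-4 + W**2 - 4*W - 4*(E + W) + W*(E + W)) + 1)**2 = ((-4 + W**2 - 4*W + (-4*E - 4*W) + W*(E + W)) + 1)**2 = ((-4 + W**2 - 8*W - 4*E + W*(E + W)) + 1)**2 = (-3 + W**2 - 8*W - 4*E + W*(E + W))**2)
43389/b(-64, 142) = 43389/((3 - 1*(-64)**2 + 4*142 + 8*(-64) - 1*(-64)*(142 - 64))**2) = 43389/((3 - 1*4096 + 568 - 512 - 1*(-64)*78)**2) = 43389/((3 - 4096 + 568 - 512 + 4992)**2) = 43389/(955**2) = 43389/912025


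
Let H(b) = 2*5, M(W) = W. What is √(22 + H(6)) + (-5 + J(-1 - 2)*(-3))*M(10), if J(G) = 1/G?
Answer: -40 + 4*√2 ≈ -34.343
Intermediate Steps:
H(b) = 10
√(22 + H(6)) + (-5 + J(-1 - 2)*(-3))*M(10) = √(22 + 10) + (-5 - 3/(-1 - 2))*10 = √32 + (-5 - 3/(-3))*10 = 4*√2 + (-5 - ⅓*(-3))*10 = 4*√2 + (-5 + 1)*10 = 4*√2 - 4*10 = 4*√2 - 40 = -40 + 4*√2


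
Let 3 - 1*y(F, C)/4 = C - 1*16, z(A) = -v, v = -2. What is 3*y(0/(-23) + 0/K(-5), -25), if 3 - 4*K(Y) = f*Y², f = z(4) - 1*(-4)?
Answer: 528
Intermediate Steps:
z(A) = 2 (z(A) = -1*(-2) = 2)
f = 6 (f = 2 - 1*(-4) = 2 + 4 = 6)
K(Y) = ¾ - 3*Y²/2
y(F, C) = 76 - 4*C (y(F, C) = 12 - 4*(C - 1*16) = 12 - 4*(C - 16) = 12 - 4*(-16 + C) = 12 + (64 - 4*C) = 76 - 4*C)
3*y(0/(-23) + 0/K(-5), -25) = 3*(76 - 4*(-25)) = 3*(76 + 100) = 3*176 = 528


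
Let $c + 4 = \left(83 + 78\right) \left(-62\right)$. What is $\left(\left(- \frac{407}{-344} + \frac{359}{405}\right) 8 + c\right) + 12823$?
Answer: $\frac{49694686}{17415} \approx 2853.6$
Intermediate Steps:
$c = -9986$ ($c = -4 + \left(83 + 78\right) \left(-62\right) = -4 + 161 \left(-62\right) = -4 - 9982 = -9986$)
$\left(\left(- \frac{407}{-344} + \frac{359}{405}\right) 8 + c\right) + 12823 = \left(\left(- \frac{407}{-344} + \frac{359}{405}\right) 8 - 9986\right) + 12823 = \left(\left(\left(-407\right) \left(- \frac{1}{344}\right) + 359 \cdot \frac{1}{405}\right) 8 - 9986\right) + 12823 = \left(\left(\frac{407}{344} + \frac{359}{405}\right) 8 - 9986\right) + 12823 = \left(\frac{288331}{139320} \cdot 8 - 9986\right) + 12823 = \left(\frac{288331}{17415} - 9986\right) + 12823 = - \frac{173617859}{17415} + 12823 = \frac{49694686}{17415}$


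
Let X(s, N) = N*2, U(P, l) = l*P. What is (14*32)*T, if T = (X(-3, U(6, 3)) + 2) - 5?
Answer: 14784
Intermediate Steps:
U(P, l) = P*l
X(s, N) = 2*N
T = 33 (T = (2*(6*3) + 2) - 5 = (2*18 + 2) - 5 = (36 + 2) - 5 = 38 - 5 = 33)
(14*32)*T = (14*32)*33 = 448*33 = 14784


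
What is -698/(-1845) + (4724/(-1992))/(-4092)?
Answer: 52762019/139250760 ≈ 0.37890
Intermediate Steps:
-698/(-1845) + (4724/(-1992))/(-4092) = -698*(-1/1845) + (4724*(-1/1992))*(-1/4092) = 698/1845 - 1181/498*(-1/4092) = 698/1845 + 1181/2037816 = 52762019/139250760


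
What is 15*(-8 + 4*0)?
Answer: -120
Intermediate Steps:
15*(-8 + 4*0) = 15*(-8 + 0) = 15*(-8) = -120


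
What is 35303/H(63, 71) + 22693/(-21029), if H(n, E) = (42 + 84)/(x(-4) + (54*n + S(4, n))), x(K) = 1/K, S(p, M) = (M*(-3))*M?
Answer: -25256752317799/10598616 ≈ -2.3830e+6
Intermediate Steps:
S(p, M) = -3*M**2 (S(p, M) = (-3*M)*M = -3*M**2)
x(K) = 1/K
H(n, E) = 126/(-1/4 - 3*n**2 + 54*n) (H(n, E) = (42 + 84)/(1/(-4) + (54*n - 3*n**2)) = 126/(-1/4 + (-3*n**2 + 54*n)) = 126/(-1/4 - 3*n**2 + 54*n))
35303/H(63, 71) + 22693/(-21029) = 35303/((504/(-1 - 12*63**2 + 216*63))) + 22693/(-21029) = 35303/((504/(-1 - 12*3969 + 13608))) + 22693*(-1/21029) = 35303/((504/(-1 - 47628 + 13608))) - 22693/21029 = 35303/((504/(-34021))) - 22693/21029 = 35303/((504*(-1/34021))) - 22693/21029 = 35303/(-504/34021) - 22693/21029 = 35303*(-34021/504) - 22693/21029 = -1201043363/504 - 22693/21029 = -25256752317799/10598616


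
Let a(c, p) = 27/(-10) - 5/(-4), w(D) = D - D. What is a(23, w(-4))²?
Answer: 841/400 ≈ 2.1025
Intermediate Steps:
w(D) = 0
a(c, p) = -29/20 (a(c, p) = 27*(-⅒) - 5*(-¼) = -27/10 + 5/4 = -29/20)
a(23, w(-4))² = (-29/20)² = 841/400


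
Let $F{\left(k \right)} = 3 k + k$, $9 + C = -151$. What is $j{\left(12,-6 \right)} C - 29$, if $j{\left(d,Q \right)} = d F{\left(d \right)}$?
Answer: $-92189$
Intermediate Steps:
$C = -160$ ($C = -9 - 151 = -160$)
$F{\left(k \right)} = 4 k$
$j{\left(d,Q \right)} = 4 d^{2}$ ($j{\left(d,Q \right)} = d 4 d = 4 d^{2}$)
$j{\left(12,-6 \right)} C - 29 = 4 \cdot 12^{2} \left(-160\right) - 29 = 4 \cdot 144 \left(-160\right) - 29 = 576 \left(-160\right) - 29 = -92160 - 29 = -92189$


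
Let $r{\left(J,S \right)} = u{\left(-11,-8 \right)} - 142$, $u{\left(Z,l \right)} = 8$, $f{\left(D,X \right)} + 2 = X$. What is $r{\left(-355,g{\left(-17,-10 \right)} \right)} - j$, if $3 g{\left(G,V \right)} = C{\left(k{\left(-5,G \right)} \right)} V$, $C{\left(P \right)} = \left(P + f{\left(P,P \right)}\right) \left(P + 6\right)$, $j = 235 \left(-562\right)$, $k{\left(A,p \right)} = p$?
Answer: $131936$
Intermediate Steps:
$j = -132070$
$f{\left(D,X \right)} = -2 + X$
$C{\left(P \right)} = \left(-2 + 2 P\right) \left(6 + P\right)$ ($C{\left(P \right)} = \left(P + \left(-2 + P\right)\right) \left(P + 6\right) = \left(-2 + 2 P\right) \left(6 + P\right)$)
$g{\left(G,V \right)} = \frac{V \left(-12 + 2 G^{2} + 10 G\right)}{3}$ ($g{\left(G,V \right)} = \frac{\left(-12 + 2 G^{2} + 10 G\right) V}{3} = \frac{V \left(-12 + 2 G^{2} + 10 G\right)}{3}$)
$r{\left(J,S \right)} = -134$ ($r{\left(J,S \right)} = 8 - 142 = -134$)
$r{\left(-355,g{\left(-17,-10 \right)} \right)} - j = -134 - -132070 = -134 + 132070 = 131936$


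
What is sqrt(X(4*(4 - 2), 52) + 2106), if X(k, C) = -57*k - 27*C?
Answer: sqrt(246) ≈ 15.684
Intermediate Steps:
sqrt(X(4*(4 - 2), 52) + 2106) = sqrt((-228*(4 - 2) - 27*52) + 2106) = sqrt((-228*2 - 1404) + 2106) = sqrt((-57*8 - 1404) + 2106) = sqrt((-456 - 1404) + 2106) = sqrt(-1860 + 2106) = sqrt(246)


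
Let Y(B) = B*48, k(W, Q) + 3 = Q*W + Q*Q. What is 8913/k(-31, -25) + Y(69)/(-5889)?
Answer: 15953931/2742311 ≈ 5.8177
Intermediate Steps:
k(W, Q) = -3 + Q² + Q*W (k(W, Q) = -3 + (Q*W + Q*Q) = -3 + (Q*W + Q²) = -3 + (Q² + Q*W) = -3 + Q² + Q*W)
Y(B) = 48*B
8913/k(-31, -25) + Y(69)/(-5889) = 8913/(-3 + (-25)² - 25*(-31)) + (48*69)/(-5889) = 8913/(-3 + 625 + 775) + 3312*(-1/5889) = 8913/1397 - 1104/1963 = 15953931/2742311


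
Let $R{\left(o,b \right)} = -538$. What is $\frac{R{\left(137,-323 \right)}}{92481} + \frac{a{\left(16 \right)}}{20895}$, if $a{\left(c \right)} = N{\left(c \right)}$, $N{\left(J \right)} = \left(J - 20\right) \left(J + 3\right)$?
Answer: $- \frac{6090022}{644130165} \approx -0.0094546$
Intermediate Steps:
$N{\left(J \right)} = \left(-20 + J\right) \left(3 + J\right)$
$a{\left(c \right)} = -60 + c^{2} - 17 c$
$\frac{R{\left(137,-323 \right)}}{92481} + \frac{a{\left(16 \right)}}{20895} = - \frac{538}{92481} + \frac{-60 + 16^{2} - 272}{20895} = \left(-538\right) \frac{1}{92481} + \left(-60 + 256 - 272\right) \frac{1}{20895} = - \frac{538}{92481} - \frac{76}{20895} = - \frac{6090022}{644130165}$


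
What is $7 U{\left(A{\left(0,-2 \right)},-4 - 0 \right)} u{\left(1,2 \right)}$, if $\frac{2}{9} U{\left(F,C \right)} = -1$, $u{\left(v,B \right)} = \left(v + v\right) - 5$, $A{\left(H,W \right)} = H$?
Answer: $\frac{189}{2} \approx 94.5$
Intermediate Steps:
$u{\left(v,B \right)} = -5 + 2 v$ ($u{\left(v,B \right)} = 2 v - 5 = -5 + 2 v$)
$U{\left(F,C \right)} = - \frac{9}{2}$ ($U{\left(F,C \right)} = \frac{9}{2} \left(-1\right) = - \frac{9}{2}$)
$7 U{\left(A{\left(0,-2 \right)},-4 - 0 \right)} u{\left(1,2 \right)} = 7 \left(- \frac{9}{2}\right) \left(-5 + 2 \cdot 1\right) = - \frac{63 \left(-5 + 2\right)}{2} = \left(- \frac{63}{2}\right) \left(-3\right) = \frac{189}{2}$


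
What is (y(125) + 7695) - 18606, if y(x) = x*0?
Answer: -10911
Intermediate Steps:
y(x) = 0
(y(125) + 7695) - 18606 = (0 + 7695) - 18606 = 7695 - 18606 = -10911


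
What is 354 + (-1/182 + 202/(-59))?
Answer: 3764429/10738 ≈ 350.57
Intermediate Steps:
354 + (-1/182 + 202/(-59)) = 354 + (-1*1/182 + 202*(-1/59)) = 354 + (-1/182 - 202/59) = 354 - 36823/10738 = 3764429/10738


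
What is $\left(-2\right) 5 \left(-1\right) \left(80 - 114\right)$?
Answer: $-340$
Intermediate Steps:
$\left(-2\right) 5 \left(-1\right) \left(80 - 114\right) = \left(-10\right) \left(-1\right) \left(-34\right) = 10 \left(-34\right) = -340$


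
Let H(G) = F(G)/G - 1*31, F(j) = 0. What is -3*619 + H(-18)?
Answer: -1888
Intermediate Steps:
H(G) = -31 (H(G) = 0/G - 1*31 = 0 - 31 = -31)
-3*619 + H(-18) = -3*619 - 31 = -1857 - 31 = -1888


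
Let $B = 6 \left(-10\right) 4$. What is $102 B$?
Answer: $-24480$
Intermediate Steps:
$B = -240$ ($B = \left(-60\right) 4 = -240$)
$102 B = 102 \left(-240\right) = -24480$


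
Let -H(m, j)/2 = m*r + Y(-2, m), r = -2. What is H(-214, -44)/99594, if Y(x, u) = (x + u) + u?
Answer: 2/49797 ≈ 4.0163e-5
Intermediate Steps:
Y(x, u) = x + 2*u (Y(x, u) = (u + x) + u = x + 2*u)
H(m, j) = 4 (H(m, j) = -2*(m*(-2) + (-2 + 2*m)) = -2*(-2*m + (-2 + 2*m)) = -2*(-2) = 4)
H(-214, -44)/99594 = 4/99594 = 4*(1/99594) = 2/49797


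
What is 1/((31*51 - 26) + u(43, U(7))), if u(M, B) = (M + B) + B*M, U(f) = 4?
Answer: 1/1774 ≈ 0.00056370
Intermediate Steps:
u(M, B) = B + M + B*M (u(M, B) = (B + M) + B*M = B + M + B*M)
1/((31*51 - 26) + u(43, U(7))) = 1/((31*51 - 26) + (4 + 43 + 4*43)) = 1/((1581 - 26) + (4 + 43 + 172)) = 1/(1555 + 219) = 1/1774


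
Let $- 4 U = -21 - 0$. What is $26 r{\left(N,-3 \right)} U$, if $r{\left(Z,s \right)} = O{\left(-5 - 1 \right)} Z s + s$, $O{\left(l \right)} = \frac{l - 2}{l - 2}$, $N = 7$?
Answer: $-3276$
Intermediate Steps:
$O{\left(l \right)} = 1$ ($O{\left(l \right)} = \frac{-2 + l}{-2 + l} = 1$)
$r{\left(Z,s \right)} = s + Z s$ ($r{\left(Z,s \right)} = 1 Z s + s = Z s + s = s + Z s$)
$U = \frac{21}{4}$ ($U = - \frac{-21 - 0}{4} = - \frac{-21 + 0}{4} = \left(- \frac{1}{4}\right) \left(-21\right) = \frac{21}{4} \approx 5.25$)
$26 r{\left(N,-3 \right)} U = 26 \left(- 3 \left(1 + 7\right)\right) \frac{21}{4} = 26 \left(\left(-3\right) 8\right) \frac{21}{4} = 26 \left(-24\right) \frac{21}{4} = \left(-624\right) \frac{21}{4} = -3276$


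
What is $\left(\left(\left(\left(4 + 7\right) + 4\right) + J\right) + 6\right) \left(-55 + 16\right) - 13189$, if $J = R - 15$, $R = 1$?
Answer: $-13462$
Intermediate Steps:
$J = -14$ ($J = 1 - 15 = -14$)
$\left(\left(\left(\left(4 + 7\right) + 4\right) + J\right) + 6\right) \left(-55 + 16\right) - 13189 = \left(\left(\left(\left(4 + 7\right) + 4\right) - 14\right) + 6\right) \left(-55 + 16\right) - 13189 = \left(\left(\left(11 + 4\right) - 14\right) + 6\right) \left(-39\right) - 13189 = \left(\left(15 - 14\right) + 6\right) \left(-39\right) - 13189 = \left(1 + 6\right) \left(-39\right) - 13189 = 7 \left(-39\right) - 13189 = -273 - 13189 = -13462$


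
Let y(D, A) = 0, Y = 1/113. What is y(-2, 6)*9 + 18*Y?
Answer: 18/113 ≈ 0.15929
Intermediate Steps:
Y = 1/113 ≈ 0.0088496
y(-2, 6)*9 + 18*Y = 0*9 + 18*(1/113) = 0 + 18/113 = 18/113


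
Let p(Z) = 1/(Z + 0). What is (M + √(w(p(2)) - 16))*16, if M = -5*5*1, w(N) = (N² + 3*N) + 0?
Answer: -400 + 8*I*√57 ≈ -400.0 + 60.399*I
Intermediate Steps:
p(Z) = 1/Z
w(N) = N² + 3*N
M = -25 (M = -25*1 = -25)
(M + √(w(p(2)) - 16))*16 = (-25 + √((3 + 1/2)/2 - 16))*16 = (-25 + √((3 + ½)/2 - 16))*16 = (-25 + √((½)*(7/2) - 16))*16 = (-25 + √(7/4 - 16))*16 = (-25 + √(-57/4))*16 = (-25 + I*√57/2)*16 = -400 + 8*I*√57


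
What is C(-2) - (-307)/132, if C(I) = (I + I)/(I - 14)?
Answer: 85/33 ≈ 2.5758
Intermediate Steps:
C(I) = 2*I/(-14 + I) (C(I) = (2*I)/(-14 + I) = 2*I/(-14 + I))
C(-2) - (-307)/132 = 2*(-2)/(-14 - 2) - (-307)/132 = 2*(-2)/(-16) - (-307)/132 = 2*(-2)*(-1/16) - 1*(-307/132) = ¼ + 307/132 = 85/33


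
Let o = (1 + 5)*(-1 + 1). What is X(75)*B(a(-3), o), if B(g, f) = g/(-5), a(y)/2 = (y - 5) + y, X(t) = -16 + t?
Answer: 1298/5 ≈ 259.60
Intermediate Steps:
o = 0 (o = 6*0 = 0)
a(y) = -10 + 4*y (a(y) = 2*((y - 5) + y) = 2*((-5 + y) + y) = 2*(-5 + 2*y) = -10 + 4*y)
B(g, f) = -g/5 (B(g, f) = g*(-1/5) = -g/5)
X(75)*B(a(-3), o) = (-16 + 75)*(-(-10 + 4*(-3))/5) = 59*(-(-10 - 12)/5) = 59*(-1/5*(-22)) = 59*(22/5) = 1298/5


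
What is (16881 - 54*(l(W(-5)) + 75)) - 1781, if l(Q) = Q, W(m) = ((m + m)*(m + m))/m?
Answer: 12130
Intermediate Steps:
W(m) = 4*m (W(m) = ((2*m)*(2*m))/m = (4*m**2)/m = 4*m)
(16881 - 54*(l(W(-5)) + 75)) - 1781 = (16881 - 54*(4*(-5) + 75)) - 1781 = (16881 - 54*(-20 + 75)) - 1781 = (16881 - 54*55) - 1781 = (16881 - 2970) - 1781 = 13911 - 1781 = 12130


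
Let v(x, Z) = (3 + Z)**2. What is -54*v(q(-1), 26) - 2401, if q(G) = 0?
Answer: -47815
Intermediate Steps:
-54*v(q(-1), 26) - 2401 = -54*(3 + 26)**2 - 2401 = -54*29**2 - 2401 = -54*841 - 2401 = -45414 - 2401 = -47815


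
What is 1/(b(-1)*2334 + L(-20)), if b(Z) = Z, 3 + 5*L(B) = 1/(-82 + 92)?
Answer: -50/116729 ≈ -0.00042834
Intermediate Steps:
L(B) = -29/50 (L(B) = -⅗ + 1/(5*(-82 + 92)) = -⅗ + (⅕)/10 = -⅗ + (⅕)*(⅒) = -⅗ + 1/50 = -29/50)
1/(b(-1)*2334 + L(-20)) = 1/(-1*2334 - 29/50) = 1/(-2334 - 29/50) = 1/(-116729/50) = -50/116729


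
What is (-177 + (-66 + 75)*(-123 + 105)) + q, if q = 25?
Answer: -314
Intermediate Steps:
(-177 + (-66 + 75)*(-123 + 105)) + q = (-177 + (-66 + 75)*(-123 + 105)) + 25 = (-177 + 9*(-18)) + 25 = (-177 - 162) + 25 = -339 + 25 = -314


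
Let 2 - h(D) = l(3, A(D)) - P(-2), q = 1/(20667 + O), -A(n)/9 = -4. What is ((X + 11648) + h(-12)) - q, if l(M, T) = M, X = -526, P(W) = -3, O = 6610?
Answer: 303265685/27277 ≈ 11118.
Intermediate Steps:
A(n) = 36 (A(n) = -9*(-4) = 36)
q = 1/27277 (q = 1/(20667 + 6610) = 1/27277 ≈ 3.6661e-5)
h(D) = -4 (h(D) = 2 - (3 - 1*(-3)) = 2 - (3 + 3) = 2 - 1*6 = 2 - 6 = -4)
((X + 11648) + h(-12)) - q = ((-526 + 11648) - 4) - 1*1/27277 = (11122 - 4) - 1/27277 = 11118 - 1/27277 = 303265685/27277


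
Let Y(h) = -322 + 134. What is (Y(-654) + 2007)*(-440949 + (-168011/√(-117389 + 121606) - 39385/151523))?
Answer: -121534583621128/151523 - 305612009*√4217/4217 ≈ -8.0679e+8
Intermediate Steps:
Y(h) = -188
(Y(-654) + 2007)*(-440949 + (-168011/√(-117389 + 121606) - 39385/151523)) = (-188 + 2007)*(-440949 + (-168011/√(-117389 + 121606) - 39385/151523)) = 1819*(-440949 + (-168011*√4217/4217 - 39385*1/151523)) = 1819*(-440949 + (-168011*√4217/4217 - 39385/151523)) = 1819*(-440949 + (-39385/151523 - 168011*√4217/4217)) = 1819*(-66813954712/151523 - 168011*√4217/4217) = -121534583621128/151523 - 305612009*√4217/4217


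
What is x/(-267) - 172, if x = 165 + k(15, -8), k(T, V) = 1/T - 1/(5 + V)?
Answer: -230447/1335 ≈ -172.62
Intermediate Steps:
x = 827/5 (x = 165 + (5 - 8 - 1*15)/(15*(5 - 8)) = 165 + (1/15)*(5 - 8 - 15)/(-3) = 165 + (1/15)*(-1/3)*(-18) = 165 + 2/5 = 827/5 ≈ 165.40)
x/(-267) - 172 = (827/5)/(-267) - 172 = -1/267*827/5 - 172 = -827/1335 - 172 = -230447/1335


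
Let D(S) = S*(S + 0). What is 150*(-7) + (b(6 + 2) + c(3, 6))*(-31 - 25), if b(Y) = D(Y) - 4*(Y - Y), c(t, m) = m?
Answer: -4970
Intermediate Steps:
D(S) = S² (D(S) = S*S = S²)
b(Y) = Y² (b(Y) = Y² - 4*(Y - Y) = Y² - 4*0 = Y² + 0 = Y²)
150*(-7) + (b(6 + 2) + c(3, 6))*(-31 - 25) = 150*(-7) + ((6 + 2)² + 6)*(-31 - 25) = -1050 + (8² + 6)*(-56) = -1050 + (64 + 6)*(-56) = -1050 + 70*(-56) = -1050 - 3920 = -4970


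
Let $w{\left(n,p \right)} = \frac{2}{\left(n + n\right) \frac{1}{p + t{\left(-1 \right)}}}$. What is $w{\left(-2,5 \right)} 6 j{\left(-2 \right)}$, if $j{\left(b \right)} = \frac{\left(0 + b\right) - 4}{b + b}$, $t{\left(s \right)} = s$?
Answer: $-18$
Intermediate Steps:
$w{\left(n,p \right)} = \frac{-1 + p}{n}$ ($w{\left(n,p \right)} = \frac{2}{\left(n + n\right) \frac{1}{p - 1}} = \frac{2}{2 n \frac{1}{-1 + p}} = 2 \frac{-1 + p}{2 n} = \frac{-1 + p}{n}$)
$j{\left(b \right)} = \frac{-4 + b}{2 b}$ ($j{\left(b \right)} = \frac{b - 4}{2 b} = \left(-4 + b\right) \frac{1}{2 b} = \frac{-4 + b}{2 b}$)
$w{\left(-2,5 \right)} 6 j{\left(-2 \right)} = \frac{-1 + 5}{-2} \cdot 6 \frac{-4 - 2}{2 \left(-2\right)} = \left(- \frac{1}{2}\right) 4 \cdot 6 \cdot \frac{1}{2} \left(- \frac{1}{2}\right) \left(-6\right) = \left(-2\right) 6 \cdot \frac{3}{2} = \left(-12\right) \frac{3}{2} = -18$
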